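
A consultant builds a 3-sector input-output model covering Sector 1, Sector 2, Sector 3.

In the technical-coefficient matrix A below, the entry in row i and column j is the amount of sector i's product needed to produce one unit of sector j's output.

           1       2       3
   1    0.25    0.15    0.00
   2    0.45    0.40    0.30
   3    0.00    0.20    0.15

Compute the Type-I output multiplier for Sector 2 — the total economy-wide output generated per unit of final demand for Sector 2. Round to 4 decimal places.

m_2 = 3.2664

I − A =
  [   0.75    -0.15     0.00]
  [  -0.45     0.60    -0.30]
  [   0.00    -0.20     0.85]
Cofactors of I−A, C_ij = (−1)^(i+j)·(minor ij) (rows/columns in the sector order above):
  C_11 = (0.60)(0.85) − (-0.30)(-0.20) = 0.4500
  C_12 = −[(-0.45)(0.85) − (-0.30)(0.00)] = 0.3825
  C_13 = (-0.45)(-0.20) − (0.60)(0.00) = 0.0900
  C_21 = −[(-0.15)(0.85) − (0.00)(-0.20)] = 0.1275
  C_22 = (0.75)(0.85) − (0.00)(0.00) = 0.6375
  C_23 = −[(0.75)(-0.20) − (-0.15)(0.00)] = 0.1500
  C_31 = (-0.15)(-0.30) − (0.00)(0.60) = 0.0450
  C_32 = −[(0.75)(-0.30) − (0.00)(-0.45)] = 0.2250
  C_33 = (0.75)(0.60) − (-0.15)(-0.45) = 0.3825
det(I−A) = Σ_j (I−A)_1j·C_1j = (0.75)(0.4500) + (-0.15)(0.3825) + (0.00)(0.0900) = 0.280125
adj(I−A) = Cᵀ =
  [ 0.4500   0.1275   0.0450]
  [ 0.3825   0.6375   0.2250]
  [ 0.0900   0.1500   0.3825]
(I − A)⁻¹ = adj(I−A) / det(I−A) ≈
  [   1.60643     0.45515     0.16064]
  [   1.36546     2.27577     0.80321]
  [   0.32129     0.53548     1.36546]
The output multiplier for sector j is the column-j sum of the Leontief inverse (I − A)⁻¹ = adj(I−A) / det(I−A).
Column 2 of adj(I−A): (0.1275, 0.6375, 0.1500); det(I−A) = 0.280125.
m_2 = (0.1275 + 0.6375 + 0.1500) / 0.280125 = 0.915 / 0.280125 ≈ 3.2664.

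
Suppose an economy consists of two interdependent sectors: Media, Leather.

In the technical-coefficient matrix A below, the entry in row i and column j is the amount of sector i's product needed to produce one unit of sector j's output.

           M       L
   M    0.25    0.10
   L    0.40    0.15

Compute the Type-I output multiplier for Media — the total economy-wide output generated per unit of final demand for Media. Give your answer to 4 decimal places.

I − A =
  [   0.75    -0.10]
  [  -0.40     0.85]
det(I−A) = (0.75)(0.85) − (-0.10)(-0.40) = 0.5975
adj(I−A) = [[0.85, 0.10], [0.40, 0.75]]
(I − A)⁻¹ = adj(I−A) / det(I−A) ≈
  [   1.42259     0.16736]
  [   0.66946     1.25523]
The output multiplier for sector j is the column-j sum of the Leontief inverse (I − A)⁻¹ = adj(I−A) / det(I−A).
Column M of adj(I−A): (0.85, 0.40); det(I−A) = 0.5975.
m_M = (0.85 + 0.40) / 0.5975 = 1.25 / 0.5975 ≈ 2.0921.

m_M = 2.0921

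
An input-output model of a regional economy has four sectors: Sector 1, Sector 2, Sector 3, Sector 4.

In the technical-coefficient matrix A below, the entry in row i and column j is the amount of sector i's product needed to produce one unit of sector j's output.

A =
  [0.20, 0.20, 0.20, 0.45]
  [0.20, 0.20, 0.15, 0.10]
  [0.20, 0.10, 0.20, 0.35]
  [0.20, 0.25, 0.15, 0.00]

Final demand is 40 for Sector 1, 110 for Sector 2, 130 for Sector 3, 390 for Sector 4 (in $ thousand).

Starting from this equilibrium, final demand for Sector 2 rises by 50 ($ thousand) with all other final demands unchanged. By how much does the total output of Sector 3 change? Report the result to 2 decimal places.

I − A =
  [   0.80    -0.20    -0.20    -0.45]
  [  -0.20     0.80    -0.15    -0.10]
  [  -0.20    -0.10     0.80    -0.35]
  [  -0.20    -0.25    -0.15     1.00]
Compute the cofactors C_ij = (−1)^(i+j)·(3×3 minor ij) of I−A; the adjugate is their transpose:
adj(I−A) = Cᵀ =
  [ 0.548375   0.283750   0.258875   0.365750]
  [ 0.209000   0.458500   0.176000   0.201500]
  [ 0.250500   0.217500   0.481500   0.303000]
  [ 0.199500   0.204000   0.168000   0.426000]
det(I−A) = Σ_j (I−A)_1j·C_1j = (0.80)(0.548375) + (-0.20)(0.209000) + (-0.20)(0.250500) + (-0.45)(0.199500) = 0.257025
(I − A)⁻¹ = adj(I−A) / det(I−A) ≈
  [   2.1335     1.1040     1.0072     1.4230]
  [   0.8132     1.7839     0.6848     0.7840]
  [   0.9746     0.8462     1.8734     1.1789]
  [   0.7762     0.7937     0.6536     1.6574]
Δx = (I − A)⁻¹ Δd with Δd having +50 in the Sector 2 component and 0 elsewhere.
So Δx_3 = L_32 · (+50), where L_32 = adj(I−A)_32 / det(I−A) = 0.217500 / 0.257025.
Δx_3 = 0.217500 × (+50) / 0.257025 = 10.875 / 0.257025 ≈ 42.31.

Δx_3 = 42.31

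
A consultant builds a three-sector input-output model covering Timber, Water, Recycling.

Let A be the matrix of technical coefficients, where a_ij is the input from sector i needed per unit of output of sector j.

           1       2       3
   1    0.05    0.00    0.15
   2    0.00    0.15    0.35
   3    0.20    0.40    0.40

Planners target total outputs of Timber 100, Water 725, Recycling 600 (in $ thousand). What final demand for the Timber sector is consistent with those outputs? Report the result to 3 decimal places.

d_1 = 5.000

I − A =
  [   0.95     0.00    -0.15]
  [   0.00     0.85    -0.35]
  [  -0.20    -0.40     0.60]
d = (I − A) x:
  d_1 = (+0.95)·100 + (+0.00)·725 + (-0.15)·600 = 5.000
  d_2 = (+0.00)·100 + (+0.85)·725 + (-0.35)·600 = 406.250
  d_3 = (-0.20)·100 + (-0.40)·725 + (+0.60)·600 = 50.000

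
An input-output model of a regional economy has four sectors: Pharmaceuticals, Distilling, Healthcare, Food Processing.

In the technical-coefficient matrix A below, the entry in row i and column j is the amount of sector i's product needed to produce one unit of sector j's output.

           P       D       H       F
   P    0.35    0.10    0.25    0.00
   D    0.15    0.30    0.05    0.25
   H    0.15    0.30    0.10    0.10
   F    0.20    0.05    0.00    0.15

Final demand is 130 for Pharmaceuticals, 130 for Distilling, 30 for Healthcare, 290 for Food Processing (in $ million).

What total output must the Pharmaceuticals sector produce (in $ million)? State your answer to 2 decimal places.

x_P = 384.95

I − A =
  [   0.65    -0.10    -0.25     0.00]
  [  -0.15     0.70    -0.05    -0.25]
  [  -0.15    -0.30     0.90    -0.10]
  [  -0.20    -0.05     0.00     0.85]
Compute the cofactors C_ij = (−1)^(i+j)·(3×3 minor ij) of I−A; the adjugate is their transpose:
adj(I−A) = Cᵀ =
  [ 0.511250   0.141500   0.149875   0.059250]
  [ 0.167125   0.460375   0.072000   0.143875]
  [ 0.155375   0.183750   0.360875   0.096500]
  [ 0.130125   0.060375   0.039500   0.348000]
det(I−A) = Σ_j (I−A)_1j·C_1j = (0.65)(0.511250) + (-0.10)(0.167125) + (-0.25)(0.155375) + (0.00)(0.130125) = 0.27675625
(I − A)⁻¹ = adj(I−A) / det(I−A) ≈
  [   1.8473     0.5113     0.5415     0.2141]
  [   0.6039     1.6635     0.2602     0.5199]
  [   0.5614     0.6639     1.3039     0.3487]
  [   0.4702     0.2182     0.1427     1.2574]
x = (I − A)⁻¹ d = adj(I−A)·d / det(I−A), with det(I−A) = 0.27675625:
  x_P = (0.511250·130 + 0.141500·130 + 0.149875·30 + 0.059250·290) / 0.27675625 = 106.53625 / 0.27675625 ≈ 384.95
  x_D = (0.167125·130 + 0.460375·130 + 0.072000·30 + 0.143875·290) / 0.27675625 = 125.45875 / 0.27675625 ≈ 453.32
  x_H = (0.155375·130 + 0.183750·130 + 0.360875·30 + 0.096500·290) / 0.27675625 = 82.8975 / 0.27675625 ≈ 299.53
  x_F = (0.130125·130 + 0.060375·130 + 0.039500·30 + 0.348000·290) / 0.27675625 = 126.87 / 0.27675625 ≈ 458.42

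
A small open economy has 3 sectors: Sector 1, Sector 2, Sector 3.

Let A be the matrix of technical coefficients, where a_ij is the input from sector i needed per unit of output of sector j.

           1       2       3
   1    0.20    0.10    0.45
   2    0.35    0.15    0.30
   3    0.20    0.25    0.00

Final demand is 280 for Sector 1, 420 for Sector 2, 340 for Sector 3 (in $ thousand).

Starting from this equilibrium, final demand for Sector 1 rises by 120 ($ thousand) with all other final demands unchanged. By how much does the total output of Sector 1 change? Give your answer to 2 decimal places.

I − A =
  [   0.80    -0.10    -0.45]
  [  -0.35     0.85    -0.30]
  [  -0.20    -0.25     1.00]
Cofactors of I−A, C_ij = (−1)^(i+j)·(minor ij) (rows/columns in the sector order above):
  C_11 = (0.85)(1.00) − (-0.30)(-0.25) = 0.7750
  C_12 = −[(-0.35)(1.00) − (-0.30)(-0.20)] = 0.4100
  C_13 = (-0.35)(-0.25) − (0.85)(-0.20) = 0.2575
  C_21 = −[(-0.10)(1.00) − (-0.45)(-0.25)] = 0.2125
  C_22 = (0.80)(1.00) − (-0.45)(-0.20) = 0.7100
  C_23 = −[(0.80)(-0.25) − (-0.10)(-0.20)] = 0.2200
  C_31 = (-0.10)(-0.30) − (-0.45)(0.85) = 0.4125
  C_32 = −[(0.80)(-0.30) − (-0.45)(-0.35)] = 0.3975
  C_33 = (0.80)(0.85) − (-0.10)(-0.35) = 0.6450
det(I−A) = Σ_j (I−A)_1j·C_1j = (0.80)(0.7750) + (-0.10)(0.4100) + (-0.45)(0.2575) = 0.463125
adj(I−A) = Cᵀ =
  [ 0.7750   0.2125   0.4125]
  [ 0.4100   0.7100   0.3975]
  [ 0.2575   0.2200   0.6450]
(I − A)⁻¹ = adj(I−A) / det(I−A) ≈
  [   1.6734     0.4588     0.8907]
  [   0.8853     1.5331     0.8583]
  [   0.5560     0.4750     1.3927]
Δx = (I − A)⁻¹ Δd with Δd having +120 in the Sector 1 component and 0 elsewhere.
So Δx_1 = L_11 · (+120), where L_11 = adj(I−A)_11 / det(I−A) = 0.7750 / 0.463125.
Δx_1 = 0.7750 × (+120) / 0.463125 = 93.00 / 0.463125 ≈ 200.81.

Δx_1 = 200.81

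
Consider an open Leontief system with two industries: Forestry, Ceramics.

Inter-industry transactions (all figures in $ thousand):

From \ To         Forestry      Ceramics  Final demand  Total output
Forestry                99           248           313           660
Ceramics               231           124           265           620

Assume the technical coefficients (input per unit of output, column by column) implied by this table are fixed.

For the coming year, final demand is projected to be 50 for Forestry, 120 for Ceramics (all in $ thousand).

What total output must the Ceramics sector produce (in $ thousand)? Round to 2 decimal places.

Technical coefficients a_ij = z_ij / X_j:
  a_FF = 99/660 = 0.15, a_CF = 231/660 = 0.35
  a_FC = 248/620 = 0.40, a_CC = 124/620 = 0.20
I − A =
  [   0.85    -0.40]
  [  -0.35     0.80]
det(I−A) = (0.85)(0.80) − (-0.40)(-0.35) = 0.5400
adj(I−A) = [[0.80, 0.40], [0.35, 0.85]]
(I − A)⁻¹ = adj(I−A) / det(I−A) ≈
  [   1.4815     0.7407]
  [   0.6481     1.5741]
x = (I − A)⁻¹ d = adj(I−A)·d / det(I−A), with det(I−A) = 0.5400:
  x_F = (0.80·50 + 0.40·120) / 0.5400 = 88.00 / 0.5400 ≈ 162.96
  x_C = (0.35·50 + 0.85·120) / 0.5400 = 119.50 / 0.5400 ≈ 221.30

x_C = 221.30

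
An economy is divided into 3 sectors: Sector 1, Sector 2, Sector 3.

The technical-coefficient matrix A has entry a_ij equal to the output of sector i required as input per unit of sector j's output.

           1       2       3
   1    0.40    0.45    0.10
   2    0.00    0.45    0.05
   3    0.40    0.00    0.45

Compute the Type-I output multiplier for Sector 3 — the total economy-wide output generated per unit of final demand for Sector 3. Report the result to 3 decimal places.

I − A =
  [   0.60    -0.45    -0.10]
  [   0.00     0.55    -0.05]
  [  -0.40     0.00     0.55]
Cofactors of I−A, C_ij = (−1)^(i+j)·(minor ij) (rows/columns in the sector order above):
  C_11 = (0.55)(0.55) − (-0.05)(0.00) = 0.3025
  C_12 = −[(0.00)(0.55) − (-0.05)(-0.40)] = 0.0200
  C_13 = (0.00)(0.00) − (0.55)(-0.40) = 0.2200
  C_21 = −[(-0.45)(0.55) − (-0.10)(0.00)] = 0.2475
  C_22 = (0.60)(0.55) − (-0.10)(-0.40) = 0.2900
  C_23 = −[(0.60)(0.00) − (-0.45)(-0.40)] = 0.1800
  C_31 = (-0.45)(-0.05) − (-0.10)(0.55) = 0.0775
  C_32 = −[(0.60)(-0.05) − (-0.10)(0.00)] = 0.0300
  C_33 = (0.60)(0.55) − (-0.45)(0.00) = 0.3300
det(I−A) = Σ_j (I−A)_1j·C_1j = (0.60)(0.3025) + (-0.45)(0.0200) + (-0.10)(0.2200) = 0.1505
adj(I−A) = Cᵀ =
  [ 0.3025   0.2475   0.0775]
  [ 0.0200   0.2900   0.0300]
  [ 0.2200   0.1800   0.3300]
(I − A)⁻¹ = adj(I−A) / det(I−A) ≈
  [   2.0100     1.6445     0.5150]
  [   0.1329     1.9269     0.1993]
  [   1.4618     1.1960     2.1927]
The output multiplier for sector j is the column-j sum of the Leontief inverse (I − A)⁻¹ = adj(I−A) / det(I−A).
Column 3 of adj(I−A): (0.0775, 0.0300, 0.3300); det(I−A) = 0.1505.
m_3 = (0.0775 + 0.0300 + 0.3300) / 0.1505 = 0.4375 / 0.1505 ≈ 2.907.

m_3 = 2.907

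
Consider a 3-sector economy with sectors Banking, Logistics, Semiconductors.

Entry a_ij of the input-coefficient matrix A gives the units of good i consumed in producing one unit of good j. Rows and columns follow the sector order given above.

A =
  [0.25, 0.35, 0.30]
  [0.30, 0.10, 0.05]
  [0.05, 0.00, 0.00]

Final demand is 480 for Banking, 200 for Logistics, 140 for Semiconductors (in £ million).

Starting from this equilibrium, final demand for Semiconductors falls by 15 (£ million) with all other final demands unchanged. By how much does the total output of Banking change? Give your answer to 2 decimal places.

Δx_B = -7.76

I − A =
  [   0.75    -0.35    -0.30]
  [  -0.30     0.90    -0.05]
  [  -0.05     0.00     1.00]
Cofactors of I−A, C_ij = (−1)^(i+j)·(minor ij) (rows/columns in the sector order above):
  C_11 = (0.90)(1.00) − (-0.05)(0.00) = 0.9000
  C_12 = −[(-0.30)(1.00) − (-0.05)(-0.05)] = 0.3025
  C_13 = (-0.30)(0.00) − (0.90)(-0.05) = 0.0450
  C_21 = −[(-0.35)(1.00) − (-0.30)(0.00)] = 0.3500
  C_22 = (0.75)(1.00) − (-0.30)(-0.05) = 0.7350
  C_23 = −[(0.75)(0.00) − (-0.35)(-0.05)] = 0.0175
  C_31 = (-0.35)(-0.05) − (-0.30)(0.90) = 0.2875
  C_32 = −[(0.75)(-0.05) − (-0.30)(-0.30)] = 0.1275
  C_33 = (0.75)(0.90) − (-0.35)(-0.30) = 0.5700
det(I−A) = Σ_j (I−A)_1j·C_1j = (0.75)(0.9000) + (-0.35)(0.3025) + (-0.30)(0.0450) = 0.555625
adj(I−A) = Cᵀ =
  [ 0.9000   0.3500   0.2875]
  [ 0.3025   0.7350   0.1275]
  [ 0.0450   0.0175   0.5700]
(I − A)⁻¹ = adj(I−A) / det(I−A) ≈
  [   1.6198     0.6299     0.5174]
  [   0.5444     1.3228     0.2295]
  [   0.0810     0.0315     1.0259]
Δx = (I − A)⁻¹ Δd with Δd having -15 in the Semiconductors component and 0 elsewhere.
So Δx_B = L_BS · (-15), where L_BS = adj(I−A)_BS / det(I−A) = 0.2875 / 0.555625.
Δx_B = 0.2875 × (-15) / 0.555625 = -4.3125 / 0.555625 ≈ -7.76.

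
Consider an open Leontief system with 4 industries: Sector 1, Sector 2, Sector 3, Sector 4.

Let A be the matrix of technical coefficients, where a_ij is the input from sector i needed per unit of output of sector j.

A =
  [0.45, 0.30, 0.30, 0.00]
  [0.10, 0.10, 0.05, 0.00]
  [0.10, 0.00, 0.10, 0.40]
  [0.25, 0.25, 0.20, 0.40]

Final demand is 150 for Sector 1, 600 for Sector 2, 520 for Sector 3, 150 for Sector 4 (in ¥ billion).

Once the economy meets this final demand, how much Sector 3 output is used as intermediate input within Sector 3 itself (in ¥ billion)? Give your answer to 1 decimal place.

z_33 = 158.6

I − A =
  [   0.55    -0.30    -0.30     0.00]
  [  -0.10     0.90    -0.05     0.00]
  [  -0.10     0.00     0.90    -0.40]
  [  -0.25    -0.25    -0.20     0.60]
Compute the cofactors C_ij = (−1)^(i+j)·(3×3 minor ij) of I−A; the adjugate is their transpose:
adj(I−A) = Cᵀ =
  [ 0.409000   0.168000   0.171000   0.114000]
  [ 0.054000   0.205000   0.034500   0.023000]
  [ 0.154000   0.103000   0.279000   0.186000]
  [ 0.244250   0.189750   0.178625   0.390000]
det(I−A) = Σ_j (I−A)_1j·C_1j = (0.55)(0.409000) + (-0.30)(0.054000) + (-0.30)(0.154000) + (0.00)(0.244250) = 0.16255
(I − A)⁻¹ = adj(I−A) / det(I−A) ≈
  [   2.5161     1.0335     1.0520     0.7013]
  [   0.3322     1.2612     0.2122     0.1415]
  [   0.9474     0.6337     1.7164     1.1443]
  [   1.5026     1.1673     1.0989     2.3993]
First solve x = (I − A)⁻¹ d = adj(I−A)·d / det(I−A); in particular x_3 = (0.154000·150 + 0.103000·600 + 0.279000·520 + 0.186000·150) / 0.16255 = 257.88 / 0.16255 ≈ 1586.466.
Intermediate flow from 3 to 3: z_33 = a_33 · x_3 = 0.10 × 257.88 / 0.16255 = 25.788 / 0.16255 ≈ 158.6.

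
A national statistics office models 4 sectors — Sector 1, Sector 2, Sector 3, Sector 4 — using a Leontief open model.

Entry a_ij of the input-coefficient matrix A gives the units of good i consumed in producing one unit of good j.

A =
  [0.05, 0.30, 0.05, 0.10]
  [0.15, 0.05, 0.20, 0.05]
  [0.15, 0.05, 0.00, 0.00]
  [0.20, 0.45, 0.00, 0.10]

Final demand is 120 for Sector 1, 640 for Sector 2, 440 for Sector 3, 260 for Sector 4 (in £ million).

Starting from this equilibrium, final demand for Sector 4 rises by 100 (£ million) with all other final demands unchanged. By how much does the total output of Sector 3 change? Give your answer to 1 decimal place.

I − A =
  [   0.95    -0.30    -0.05    -0.10]
  [  -0.15     0.95    -0.20    -0.05]
  [  -0.15    -0.05     1.00     0.00]
  [  -0.20    -0.45     0.00     0.90]
Compute the cofactors C_ij = (−1)^(i+j)·(3×3 minor ij) of I−A; the adjugate is their transpose:
adj(I−A) = Cᵀ =
  [ 0.823500   0.317250   0.104625   0.109125]
  [ 0.172000   0.828250   0.174250   0.065125]
  [ 0.132125   0.089000   0.721625   0.019625]
  [ 0.269000   0.484625   0.110375   0.831500]
det(I−A) = Σ_j (I−A)_1j·C_1j = (0.95)(0.823500) + (-0.30)(0.172000) + (-0.05)(0.132125) + (-0.10)(0.269000) = 0.69721875
(I − A)⁻¹ = adj(I−A) / det(I−A) ≈
  [   1.1811     0.4550     0.1501     0.1565]
  [   0.2467     1.1879     0.2499     0.0934]
  [   0.1895     0.1277     1.0350     0.0281]
  [   0.3858     0.6951     0.1583     1.1926]
Δx = (I − A)⁻¹ Δd with Δd having +100 in the Sector 4 component and 0 elsewhere.
So Δx_3 = L_34 · (+100), where L_34 = adj(I−A)_34 / det(I−A) = 0.019625 / 0.69721875.
Δx_3 = 0.019625 × (+100) / 0.69721875 = 1.9625 / 0.69721875 ≈ 2.8.

Δx_3 = 2.8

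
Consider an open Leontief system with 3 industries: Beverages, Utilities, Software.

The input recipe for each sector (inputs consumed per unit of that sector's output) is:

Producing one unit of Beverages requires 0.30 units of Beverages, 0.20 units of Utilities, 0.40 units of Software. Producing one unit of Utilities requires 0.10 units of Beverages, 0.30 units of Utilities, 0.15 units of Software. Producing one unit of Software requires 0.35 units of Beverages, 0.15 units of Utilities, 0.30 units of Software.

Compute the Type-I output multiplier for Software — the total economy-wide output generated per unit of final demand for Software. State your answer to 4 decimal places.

m_3 = 4.5535

I − A =
  [   0.70    -0.10    -0.35]
  [  -0.20     0.70    -0.15]
  [  -0.40    -0.15     0.70]
Cofactors of I−A, C_ij = (−1)^(i+j)·(minor ij) (rows/columns in the sector order above):
  C_11 = (0.70)(0.70) − (-0.15)(-0.15) = 0.4675
  C_12 = −[(-0.20)(0.70) − (-0.15)(-0.40)] = 0.2000
  C_13 = (-0.20)(-0.15) − (0.70)(-0.40) = 0.3100
  C_21 = −[(-0.10)(0.70) − (-0.35)(-0.15)] = 0.1225
  C_22 = (0.70)(0.70) − (-0.35)(-0.40) = 0.3500
  C_23 = −[(0.70)(-0.15) − (-0.10)(-0.40)] = 0.1450
  C_31 = (-0.10)(-0.15) − (-0.35)(0.70) = 0.2600
  C_32 = −[(0.70)(-0.15) − (-0.35)(-0.20)] = 0.1750
  C_33 = (0.70)(0.70) − (-0.10)(-0.20) = 0.4700
det(I−A) = Σ_j (I−A)_1j·C_1j = (0.70)(0.4675) + (-0.10)(0.2000) + (-0.35)(0.3100) = 0.19875
adj(I−A) = Cᵀ =
  [ 0.4675   0.1225   0.2600]
  [ 0.2000   0.3500   0.1750]
  [ 0.3100   0.1450   0.4700]
(I − A)⁻¹ = adj(I−A) / det(I−A) ≈
  [   2.35220     0.61635     1.30818]
  [   1.00629     1.76101     0.88050]
  [   1.55975     0.72956     2.36478]
The output multiplier for sector j is the column-j sum of the Leontief inverse (I − A)⁻¹ = adj(I−A) / det(I−A).
Column 3 of adj(I−A): (0.2600, 0.1750, 0.4700); det(I−A) = 0.19875.
m_3 = (0.2600 + 0.1750 + 0.4700) / 0.19875 = 0.905 / 0.19875 ≈ 4.5535.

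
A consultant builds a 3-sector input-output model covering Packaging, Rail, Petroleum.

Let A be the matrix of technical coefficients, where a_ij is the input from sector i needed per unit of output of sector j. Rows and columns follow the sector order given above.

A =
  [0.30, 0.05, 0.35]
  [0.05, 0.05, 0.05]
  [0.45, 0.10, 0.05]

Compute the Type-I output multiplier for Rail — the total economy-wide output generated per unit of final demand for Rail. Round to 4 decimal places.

I − A =
  [   0.70    -0.05    -0.35]
  [  -0.05     0.95    -0.05]
  [  -0.45    -0.10     0.95]
Cofactors of I−A, C_ij = (−1)^(i+j)·(minor ij) (rows/columns in the sector order above):
  C_11 = (0.95)(0.95) − (-0.05)(-0.10) = 0.8975
  C_12 = −[(-0.05)(0.95) − (-0.05)(-0.45)] = 0.0700
  C_13 = (-0.05)(-0.10) − (0.95)(-0.45) = 0.4325
  C_21 = −[(-0.05)(0.95) − (-0.35)(-0.10)] = 0.0825
  C_22 = (0.70)(0.95) − (-0.35)(-0.45) = 0.5075
  C_23 = −[(0.70)(-0.10) − (-0.05)(-0.45)] = 0.0925
  C_31 = (-0.05)(-0.05) − (-0.35)(0.95) = 0.3350
  C_32 = −[(0.70)(-0.05) − (-0.35)(-0.05)] = 0.0525
  C_33 = (0.70)(0.95) − (-0.05)(-0.05) = 0.6625
det(I−A) = Σ_j (I−A)_1j·C_1j = (0.70)(0.8975) + (-0.05)(0.0700) + (-0.35)(0.4325) = 0.473375
adj(I−A) = Cᵀ =
  [ 0.8975   0.0825   0.3350]
  [ 0.0700   0.5075   0.0525]
  [ 0.4325   0.0925   0.6625]
(I − A)⁻¹ = adj(I−A) / det(I−A) ≈
  [   1.89596     0.17428     0.70768]
  [   0.14787     1.07209     0.11091]
  [   0.91365     0.19541     1.39952]
The output multiplier for sector j is the column-j sum of the Leontief inverse (I − A)⁻¹ = adj(I−A) / det(I−A).
Column 2 of adj(I−A): (0.0825, 0.5075, 0.0925); det(I−A) = 0.473375.
m_2 = (0.0825 + 0.5075 + 0.0925) / 0.473375 = 0.6825 / 0.473375 ≈ 1.4418.

m_2 = 1.4418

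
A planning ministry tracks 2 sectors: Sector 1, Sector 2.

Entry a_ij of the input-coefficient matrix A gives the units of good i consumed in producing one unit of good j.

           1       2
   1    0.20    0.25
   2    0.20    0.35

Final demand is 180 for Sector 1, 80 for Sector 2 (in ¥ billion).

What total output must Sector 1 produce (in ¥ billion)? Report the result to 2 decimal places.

x_1 = 291.49

I − A =
  [   0.80    -0.25]
  [  -0.20     0.65]
det(I−A) = (0.80)(0.65) − (-0.25)(-0.20) = 0.4700
adj(I−A) = [[0.65, 0.25], [0.20, 0.80]]
(I − A)⁻¹ = adj(I−A) / det(I−A) ≈
  [   1.3830     0.5319]
  [   0.4255     1.7021]
x = (I − A)⁻¹ d = adj(I−A)·d / det(I−A), with det(I−A) = 0.4700:
  x_1 = (0.65·180 + 0.25·80) / 0.4700 = 137.00 / 0.4700 ≈ 291.49
  x_2 = (0.20·180 + 0.80·80) / 0.4700 = 100.00 / 0.4700 ≈ 212.77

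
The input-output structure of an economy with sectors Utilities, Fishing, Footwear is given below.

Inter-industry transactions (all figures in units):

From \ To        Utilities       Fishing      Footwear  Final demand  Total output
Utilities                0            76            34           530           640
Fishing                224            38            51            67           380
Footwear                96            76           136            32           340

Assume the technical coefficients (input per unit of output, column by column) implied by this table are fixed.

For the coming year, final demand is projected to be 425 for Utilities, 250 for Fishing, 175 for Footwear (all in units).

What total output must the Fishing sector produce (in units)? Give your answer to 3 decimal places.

x_2 = 626.270

Technical coefficients a_ij = z_ij / X_j:
  a_11 = 0/640 = 0.00, a_21 = 224/640 = 0.35, a_31 = 96/640 = 0.15
  a_12 = 76/380 = 0.20, a_22 = 38/380 = 0.10, a_32 = 76/380 = 0.20
  a_13 = 34/340 = 0.10, a_23 = 51/340 = 0.15, a_33 = 136/340 = 0.40
I − A =
  [   1.00    -0.20    -0.10]
  [  -0.35     0.90    -0.15]
  [  -0.15    -0.20     0.60]
Cofactors of I−A, C_ij = (−1)^(i+j)·(minor ij) (rows/columns in the sector order above):
  C_11 = (0.90)(0.60) − (-0.15)(-0.20) = 0.5100
  C_12 = −[(-0.35)(0.60) − (-0.15)(-0.15)] = 0.2325
  C_13 = (-0.35)(-0.20) − (0.90)(-0.15) = 0.2050
  C_21 = −[(-0.20)(0.60) − (-0.10)(-0.20)] = 0.1400
  C_22 = (1.00)(0.60) − (-0.10)(-0.15) = 0.5850
  C_23 = −[(1.00)(-0.20) − (-0.20)(-0.15)] = 0.2300
  C_31 = (-0.20)(-0.15) − (-0.10)(0.90) = 0.1200
  C_32 = −[(1.00)(-0.15) − (-0.10)(-0.35)] = 0.1850
  C_33 = (1.00)(0.90) − (-0.20)(-0.35) = 0.8300
det(I−A) = Σ_j (I−A)_1j·C_1j = (1.00)(0.5100) + (-0.20)(0.2325) + (-0.10)(0.2050) = 0.4430
adj(I−A) = Cᵀ =
  [ 0.5100   0.1400   0.1200]
  [ 0.2325   0.5850   0.1850]
  [ 0.2050   0.2300   0.8300]
(I − A)⁻¹ = adj(I−A) / det(I−A) ≈
  [   1.1512     0.3160     0.2709]
  [   0.5248     1.3205     0.4176]
  [   0.4628     0.5192     1.8736]
x = (I − A)⁻¹ d = adj(I−A)·d / det(I−A), with det(I−A) = 0.4430:
  x_1 = (0.5100·425 + 0.1400·250 + 0.1200·175) / 0.4430 = 272.75 / 0.4430 ≈ 615.688
  x_2 = (0.2325·425 + 0.5850·250 + 0.1850·175) / 0.4430 = 277.4375 / 0.4430 ≈ 626.270
  x_3 = (0.2050·425 + 0.2300·250 + 0.8300·175) / 0.4430 = 289.875 / 0.4430 ≈ 654.345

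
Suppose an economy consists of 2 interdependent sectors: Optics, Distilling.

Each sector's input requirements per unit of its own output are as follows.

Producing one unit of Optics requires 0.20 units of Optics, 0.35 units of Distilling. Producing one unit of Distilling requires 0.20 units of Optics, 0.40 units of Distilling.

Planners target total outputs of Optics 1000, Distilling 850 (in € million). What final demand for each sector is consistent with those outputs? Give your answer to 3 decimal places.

d_1 = 630.000, d_2 = 160.000

I − A =
  [   0.80    -0.20]
  [  -0.35     0.60]
d = (I − A) x:
  d_1 = (+0.80)·1000 + (-0.20)·850 = 630.000
  d_2 = (-0.35)·1000 + (+0.60)·850 = 160.000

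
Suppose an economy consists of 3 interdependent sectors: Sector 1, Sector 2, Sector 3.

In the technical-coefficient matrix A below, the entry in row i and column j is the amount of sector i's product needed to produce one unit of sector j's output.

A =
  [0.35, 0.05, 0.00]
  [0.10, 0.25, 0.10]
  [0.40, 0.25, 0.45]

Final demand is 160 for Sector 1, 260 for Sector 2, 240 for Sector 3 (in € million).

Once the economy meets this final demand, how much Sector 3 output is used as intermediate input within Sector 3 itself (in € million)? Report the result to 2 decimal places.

z_33 = 391.96

I − A =
  [   0.65    -0.05     0.00]
  [  -0.10     0.75    -0.10]
  [  -0.40    -0.25     0.55]
Cofactors of I−A, C_ij = (−1)^(i+j)·(minor ij) (rows/columns in the sector order above):
  C_11 = (0.75)(0.55) − (-0.10)(-0.25) = 0.3875
  C_12 = −[(-0.10)(0.55) − (-0.10)(-0.40)] = 0.0950
  C_13 = (-0.10)(-0.25) − (0.75)(-0.40) = 0.3250
  C_21 = −[(-0.05)(0.55) − (0.00)(-0.25)] = 0.0275
  C_22 = (0.65)(0.55) − (0.00)(-0.40) = 0.3575
  C_23 = −[(0.65)(-0.25) − (-0.05)(-0.40)] = 0.1825
  C_31 = (-0.05)(-0.10) − (0.00)(0.75) = 0.0050
  C_32 = −[(0.65)(-0.10) − (0.00)(-0.10)] = 0.0650
  C_33 = (0.65)(0.75) − (-0.05)(-0.10) = 0.4825
det(I−A) = Σ_j (I−A)_1j·C_1j = (0.65)(0.3875) + (-0.05)(0.0950) + (0.00)(0.3250) = 0.247125
adj(I−A) = Cᵀ =
  [ 0.3875   0.0275   0.0050]
  [ 0.0950   0.3575   0.0650]
  [ 0.3250   0.1825   0.4825]
(I − A)⁻¹ = adj(I−A) / det(I−A) ≈
  [   1.5680     0.1113     0.0202]
  [   0.3844     1.4466     0.2630]
  [   1.3151     0.7385     1.9525]
First solve x = (I − A)⁻¹ d = adj(I−A)·d / det(I−A); in particular x_3 = (0.3250·160 + 0.1825·260 + 0.4825·240) / 0.247125 = 215.25 / 0.247125 ≈ 871.0167.
Intermediate flow from 3 to 3: z_33 = a_33 · x_3 = 0.45 × 215.25 / 0.247125 = 96.8625 / 0.247125 ≈ 391.96.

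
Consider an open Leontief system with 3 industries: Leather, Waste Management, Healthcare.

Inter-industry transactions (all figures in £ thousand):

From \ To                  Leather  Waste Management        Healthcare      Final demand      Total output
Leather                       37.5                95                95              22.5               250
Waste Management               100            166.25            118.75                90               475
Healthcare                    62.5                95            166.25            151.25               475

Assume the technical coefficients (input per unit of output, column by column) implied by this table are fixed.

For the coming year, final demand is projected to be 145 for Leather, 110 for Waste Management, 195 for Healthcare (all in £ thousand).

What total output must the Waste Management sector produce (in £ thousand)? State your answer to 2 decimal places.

Technical coefficients a_ij = z_ij / X_j:
  a_11 = 37.5/250 = 0.15, a_21 = 100/250 = 0.40, a_31 = 62.5/250 = 0.25
  a_12 = 95/475 = 0.20, a_22 = 166.25/475 = 0.35, a_32 = 95/475 = 0.20
  a_13 = 95/475 = 0.20, a_23 = 118.75/475 = 0.25, a_33 = 166.25/475 = 0.35
I − A =
  [   0.85    -0.20    -0.20]
  [  -0.40     0.65    -0.25]
  [  -0.25    -0.20     0.65]
Cofactors of I−A, C_ij = (−1)^(i+j)·(minor ij) (rows/columns in the sector order above):
  C_11 = (0.65)(0.65) − (-0.25)(-0.20) = 0.3725
  C_12 = −[(-0.40)(0.65) − (-0.25)(-0.25)] = 0.3225
  C_13 = (-0.40)(-0.20) − (0.65)(-0.25) = 0.2425
  C_21 = −[(-0.20)(0.65) − (-0.20)(-0.20)] = 0.1700
  C_22 = (0.85)(0.65) − (-0.20)(-0.25) = 0.5025
  C_23 = −[(0.85)(-0.20) − (-0.20)(-0.25)] = 0.2200
  C_31 = (-0.20)(-0.25) − (-0.20)(0.65) = 0.1800
  C_32 = −[(0.85)(-0.25) − (-0.20)(-0.40)] = 0.2925
  C_33 = (0.85)(0.65) − (-0.20)(-0.40) = 0.4725
det(I−A) = Σ_j (I−A)_1j·C_1j = (0.85)(0.3725) + (-0.20)(0.3225) + (-0.20)(0.2425) = 0.203625
adj(I−A) = Cᵀ =
  [ 0.3725   0.1700   0.1800]
  [ 0.3225   0.5025   0.2925]
  [ 0.2425   0.2200   0.4725]
(I − A)⁻¹ = adj(I−A) / det(I−A) ≈
  [   1.8293     0.8349     0.8840]
  [   1.5838     2.4678     1.4365]
  [   1.1909     1.0804     2.3204]
x = (I − A)⁻¹ d = adj(I−A)·d / det(I−A), with det(I−A) = 0.203625:
  x_1 = (0.3725·145 + 0.1700·110 + 0.1800·195) / 0.203625 = 107.8125 / 0.203625 ≈ 529.47
  x_2 = (0.3225·145 + 0.5025·110 + 0.2925·195) / 0.203625 = 159.075 / 0.203625 ≈ 781.22
  x_3 = (0.2425·145 + 0.2200·110 + 0.4725·195) / 0.203625 = 151.50 / 0.203625 ≈ 744.01

x_2 = 781.22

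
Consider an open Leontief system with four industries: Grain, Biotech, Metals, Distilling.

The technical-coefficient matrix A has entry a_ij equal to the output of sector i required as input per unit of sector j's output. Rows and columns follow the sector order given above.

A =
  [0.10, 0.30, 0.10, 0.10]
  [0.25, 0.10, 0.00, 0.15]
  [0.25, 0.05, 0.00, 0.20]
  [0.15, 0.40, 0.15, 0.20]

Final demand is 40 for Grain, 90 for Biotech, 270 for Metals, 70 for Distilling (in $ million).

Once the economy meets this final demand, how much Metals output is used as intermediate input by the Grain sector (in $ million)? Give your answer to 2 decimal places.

I − A =
  [   0.90    -0.30    -0.10    -0.10]
  [  -0.25     0.90     0.00    -0.15]
  [  -0.25    -0.05     1.00    -0.20]
  [  -0.15    -0.40    -0.15     0.80]
Compute the cofactors C_ij = (−1)^(i+j)·(3×3 minor ij) of I−A; the adjugate is their transpose:
adj(I−A) = Cᵀ =
  [ 0.631875   0.283750   0.086250   0.153750]
  [ 0.220625   0.651250   0.046250   0.161250]
  [ 0.223125   0.186250   0.503750   0.188750]
  [ 0.270625   0.413750   0.133750   0.711250]
det(I−A) = Σ_j (I−A)_1j·C_1j = (0.90)(0.631875) + (-0.30)(0.220625) + (-0.10)(0.223125) + (-0.10)(0.270625) = 0.453125
(I − A)⁻¹ = adj(I−A) / det(I−A) ≈
  [   1.3945     0.6262     0.1903     0.3393]
  [   0.4869     1.4372     0.1021     0.3559]
  [   0.4924     0.4110     1.1117     0.4166]
  [   0.5972     0.9131     0.2952     1.5697]
First solve x = (I − A)⁻¹ d = adj(I−A)·d / det(I−A); in particular x_G = (0.631875·40 + 0.283750·90 + 0.086250·270 + 0.153750·70) / 0.453125 = 84.8625 / 0.453125 ≈ 187.2828.
Intermediate flow from M to G: z_MG = a_MG · x_G = 0.25 × 84.8625 / 0.453125 = 21.215625 / 0.453125 ≈ 46.82.

z_MG = 46.82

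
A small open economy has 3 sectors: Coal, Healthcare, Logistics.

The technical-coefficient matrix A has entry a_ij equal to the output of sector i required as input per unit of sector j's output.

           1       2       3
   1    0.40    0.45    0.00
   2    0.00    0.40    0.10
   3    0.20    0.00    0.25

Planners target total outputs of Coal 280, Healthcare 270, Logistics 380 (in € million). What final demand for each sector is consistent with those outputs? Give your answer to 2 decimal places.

d_1 = 46.50, d_2 = 124.00, d_3 = 229.00

I − A =
  [   0.60    -0.45     0.00]
  [   0.00     0.60    -0.10]
  [  -0.20     0.00     0.75]
d = (I − A) x:
  d_1 = (+0.60)·280 + (-0.45)·270 + (+0.00)·380 = 46.50
  d_2 = (+0.00)·280 + (+0.60)·270 + (-0.10)·380 = 124.00
  d_3 = (-0.20)·280 + (+0.00)·270 + (+0.75)·380 = 229.00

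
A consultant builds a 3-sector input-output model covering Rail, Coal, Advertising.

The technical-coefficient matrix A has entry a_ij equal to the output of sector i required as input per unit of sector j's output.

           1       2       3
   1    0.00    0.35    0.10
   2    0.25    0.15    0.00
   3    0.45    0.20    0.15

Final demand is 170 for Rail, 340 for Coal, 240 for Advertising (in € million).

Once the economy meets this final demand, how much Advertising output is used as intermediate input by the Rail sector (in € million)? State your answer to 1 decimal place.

z_31 = 186.9

I − A =
  [   1.00    -0.35    -0.10]
  [  -0.25     0.85     0.00]
  [  -0.45    -0.20     0.85]
Cofactors of I−A, C_ij = (−1)^(i+j)·(minor ij) (rows/columns in the sector order above):
  C_11 = (0.85)(0.85) − (0.00)(-0.20) = 0.7225
  C_12 = −[(-0.25)(0.85) − (0.00)(-0.45)] = 0.2125
  C_13 = (-0.25)(-0.20) − (0.85)(-0.45) = 0.4325
  C_21 = −[(-0.35)(0.85) − (-0.10)(-0.20)] = 0.3175
  C_22 = (1.00)(0.85) − (-0.10)(-0.45) = 0.8050
  C_23 = −[(1.00)(-0.20) − (-0.35)(-0.45)] = 0.3575
  C_31 = (-0.35)(0.00) − (-0.10)(0.85) = 0.0850
  C_32 = −[(1.00)(0.00) − (-0.10)(-0.25)] = 0.0250
  C_33 = (1.00)(0.85) − (-0.35)(-0.25) = 0.7625
det(I−A) = Σ_j (I−A)_1j·C_1j = (1.00)(0.7225) + (-0.35)(0.2125) + (-0.10)(0.4325) = 0.604875
adj(I−A) = Cᵀ =
  [ 0.7225   0.3175   0.0850]
  [ 0.2125   0.8050   0.0250]
  [ 0.4325   0.3575   0.7625]
(I − A)⁻¹ = adj(I−A) / det(I−A) ≈
  [   1.1945     0.5249     0.1405]
  [   0.3513     1.3309     0.0413]
  [   0.7150     0.5910     1.2606]
First solve x = (I − A)⁻¹ d = adj(I−A)·d / det(I−A); in particular x_1 = (0.7225·170 + 0.3175·340 + 0.0850·240) / 0.604875 = 251.175 / 0.604875 ≈ 415.251.
Intermediate flow from 3 to 1: z_31 = a_31 · x_1 = 0.45 × 251.175 / 0.604875 = 113.02875 / 0.604875 ≈ 186.9.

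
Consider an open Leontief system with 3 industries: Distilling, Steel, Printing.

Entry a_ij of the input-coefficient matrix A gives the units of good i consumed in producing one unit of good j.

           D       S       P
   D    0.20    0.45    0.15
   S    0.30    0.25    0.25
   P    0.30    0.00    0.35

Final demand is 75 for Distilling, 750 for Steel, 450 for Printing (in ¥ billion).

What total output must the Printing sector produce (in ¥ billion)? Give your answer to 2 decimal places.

x_P = 1394.57

I − A =
  [   0.80    -0.45    -0.15]
  [  -0.30     0.75    -0.25]
  [  -0.30     0.00     0.65]
Cofactors of I−A, C_ij = (−1)^(i+j)·(minor ij) (rows/columns in the sector order above):
  C_11 = (0.75)(0.65) − (-0.25)(0.00) = 0.4875
  C_12 = −[(-0.30)(0.65) − (-0.25)(-0.30)] = 0.2700
  C_13 = (-0.30)(0.00) − (0.75)(-0.30) = 0.2250
  C_21 = −[(-0.45)(0.65) − (-0.15)(0.00)] = 0.2925
  C_22 = (0.80)(0.65) − (-0.15)(-0.30) = 0.4750
  C_23 = −[(0.80)(0.00) − (-0.45)(-0.30)] = 0.1350
  C_31 = (-0.45)(-0.25) − (-0.15)(0.75) = 0.2250
  C_32 = −[(0.80)(-0.25) − (-0.15)(-0.30)] = 0.2450
  C_33 = (0.80)(0.75) − (-0.45)(-0.30) = 0.4650
det(I−A) = Σ_j (I−A)_1j·C_1j = (0.80)(0.4875) + (-0.45)(0.2700) + (-0.15)(0.2250) = 0.23475
adj(I−A) = Cᵀ =
  [ 0.4875   0.2925   0.2250]
  [ 0.2700   0.4750   0.2450]
  [ 0.2250   0.1350   0.4650]
(I − A)⁻¹ = adj(I−A) / det(I−A) ≈
  [   2.0767     1.2460     0.9585]
  [   1.1502     2.0234     1.0437]
  [   0.9585     0.5751     1.9808]
x = (I − A)⁻¹ d = adj(I−A)·d / det(I−A), with det(I−A) = 0.23475:
  x_D = (0.4875·75 + 0.2925·750 + 0.2250·450) / 0.23475 = 357.1875 / 0.23475 ≈ 1521.57
  x_S = (0.2700·75 + 0.4750·750 + 0.2450·450) / 0.23475 = 486.75 / 0.23475 ≈ 2073.48
  x_P = (0.2250·75 + 0.1350·750 + 0.4650·450) / 0.23475 = 327.375 / 0.23475 ≈ 1394.57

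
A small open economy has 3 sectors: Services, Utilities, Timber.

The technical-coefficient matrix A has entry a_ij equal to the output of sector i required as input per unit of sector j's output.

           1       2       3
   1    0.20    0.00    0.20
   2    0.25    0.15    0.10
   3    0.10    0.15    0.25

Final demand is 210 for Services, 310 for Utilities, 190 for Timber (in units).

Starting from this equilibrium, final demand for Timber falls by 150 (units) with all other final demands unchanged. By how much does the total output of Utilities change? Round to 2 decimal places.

I − A =
  [   0.80     0.00    -0.20]
  [  -0.25     0.85    -0.10]
  [  -0.10    -0.15     0.75]
Cofactors of I−A, C_ij = (−1)^(i+j)·(minor ij) (rows/columns in the sector order above):
  C_11 = (0.85)(0.75) − (-0.10)(-0.15) = 0.6225
  C_12 = −[(-0.25)(0.75) − (-0.10)(-0.10)] = 0.1975
  C_13 = (-0.25)(-0.15) − (0.85)(-0.10) = 0.1225
  C_21 = −[(0.00)(0.75) − (-0.20)(-0.15)] = 0.0300
  C_22 = (0.80)(0.75) − (-0.20)(-0.10) = 0.5800
  C_23 = −[(0.80)(-0.15) − (0.00)(-0.10)] = 0.1200
  C_31 = (0.00)(-0.10) − (-0.20)(0.85) = 0.1700
  C_32 = −[(0.80)(-0.10) − (-0.20)(-0.25)] = 0.1300
  C_33 = (0.80)(0.85) − (0.00)(-0.25) = 0.6800
det(I−A) = Σ_j (I−A)_1j·C_1j = (0.80)(0.6225) + (0.00)(0.1975) + (-0.20)(0.1225) = 0.4735
adj(I−A) = Cᵀ =
  [ 0.6225   0.0300   0.1700]
  [ 0.1975   0.5800   0.1300]
  [ 0.1225   0.1200   0.6800]
(I − A)⁻¹ = adj(I−A) / det(I−A) ≈
  [   1.3147     0.0634     0.3590]
  [   0.4171     1.2249     0.2746]
  [   0.2587     0.2534     1.4361]
Δx = (I − A)⁻¹ Δd with Δd having -150 in the Timber component and 0 elsewhere.
So Δx_2 = L_23 · (-150), where L_23 = adj(I−A)_23 / det(I−A) = 0.1300 / 0.4735.
Δx_2 = 0.1300 × (-150) / 0.4735 = -19.50 / 0.4735 ≈ -41.18.

Δx_2 = -41.18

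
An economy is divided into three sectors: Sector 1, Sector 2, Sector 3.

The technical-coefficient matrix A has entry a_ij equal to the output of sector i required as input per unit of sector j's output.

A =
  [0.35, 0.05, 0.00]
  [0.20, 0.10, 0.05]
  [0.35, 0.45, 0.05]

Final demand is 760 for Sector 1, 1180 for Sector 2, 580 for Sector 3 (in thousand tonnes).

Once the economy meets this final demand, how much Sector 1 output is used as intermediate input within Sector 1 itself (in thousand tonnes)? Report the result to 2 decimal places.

I − A =
  [   0.65    -0.05     0.00]
  [  -0.20     0.90    -0.05]
  [  -0.35    -0.45     0.95]
Cofactors of I−A, C_ij = (−1)^(i+j)·(minor ij) (rows/columns in the sector order above):
  C_11 = (0.90)(0.95) − (-0.05)(-0.45) = 0.8325
  C_12 = −[(-0.20)(0.95) − (-0.05)(-0.35)] = 0.2075
  C_13 = (-0.20)(-0.45) − (0.90)(-0.35) = 0.4050
  C_21 = −[(-0.05)(0.95) − (0.00)(-0.45)] = 0.0475
  C_22 = (0.65)(0.95) − (0.00)(-0.35) = 0.6175
  C_23 = −[(0.65)(-0.45) − (-0.05)(-0.35)] = 0.3100
  C_31 = (-0.05)(-0.05) − (0.00)(0.90) = 0.0025
  C_32 = −[(0.65)(-0.05) − (0.00)(-0.20)] = 0.0325
  C_33 = (0.65)(0.90) − (-0.05)(-0.20) = 0.5750
det(I−A) = Σ_j (I−A)_1j·C_1j = (0.65)(0.8325) + (-0.05)(0.2075) + (0.00)(0.4050) = 0.53075
adj(I−A) = Cᵀ =
  [ 0.8325   0.0475   0.0025]
  [ 0.2075   0.6175   0.0325]
  [ 0.4050   0.3100   0.5750]
(I − A)⁻¹ = adj(I−A) / det(I−A) ≈
  [   1.5685     0.0895     0.0047]
  [   0.3910     1.1634     0.0612]
  [   0.7631     0.5841     1.0834]
First solve x = (I − A)⁻¹ d = adj(I−A)·d / det(I−A); in particular x_1 = (0.8325·760 + 0.0475·1180 + 0.0025·580) / 0.53075 = 690.20 / 0.53075 ≈ 1300.4239.
Intermediate flow from 1 to 1: z_11 = a_11 · x_1 = 0.35 × 690.20 / 0.53075 = 241.57 / 0.53075 ≈ 455.15.

z_11 = 455.15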